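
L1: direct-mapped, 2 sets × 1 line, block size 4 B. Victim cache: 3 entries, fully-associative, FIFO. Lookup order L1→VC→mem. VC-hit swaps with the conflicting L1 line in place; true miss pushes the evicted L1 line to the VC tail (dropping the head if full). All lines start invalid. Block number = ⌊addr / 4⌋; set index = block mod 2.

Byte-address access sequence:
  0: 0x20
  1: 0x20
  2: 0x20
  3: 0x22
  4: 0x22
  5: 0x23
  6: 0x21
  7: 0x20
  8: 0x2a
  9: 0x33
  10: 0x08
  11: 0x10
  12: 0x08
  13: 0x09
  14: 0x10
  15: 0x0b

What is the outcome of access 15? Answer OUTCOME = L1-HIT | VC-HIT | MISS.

0: 0x20 (blk 8, set 0) → MISS  vc=[]
1: 0x20 (blk 8, set 0) → L1-HIT  vc=[]
2: 0x20 (blk 8, set 0) → L1-HIT  vc=[]
3: 0x22 (blk 8, set 0) → L1-HIT  vc=[]
4: 0x22 (blk 8, set 0) → L1-HIT  vc=[]
5: 0x23 (blk 8, set 0) → L1-HIT  vc=[]
6: 0x21 (blk 8, set 0) → L1-HIT  vc=[]
7: 0x20 (blk 8, set 0) → L1-HIT  vc=[]
8: 0x2a (blk 10, set 0) → MISS  vc=[8]
9: 0x33 (blk 12, set 0) → MISS  vc=[8, 10]
10: 0x8 (blk 2, set 0) → MISS  vc=[8, 10, 12]
11: 0x10 (blk 4, set 0) → MISS  vc=[10, 12, 2]
12: 0x8 (blk 2, set 0) → VC-HIT  vc=[10, 12, 4]
13: 0x9 (blk 2, set 0) → L1-HIT  vc=[10, 12, 4]
14: 0x10 (blk 4, set 0) → VC-HIT  vc=[10, 12, 2]
15: 0xb (blk 2, set 0) → VC-HIT  vc=[10, 12, 4]

OUTCOME = VC-HIT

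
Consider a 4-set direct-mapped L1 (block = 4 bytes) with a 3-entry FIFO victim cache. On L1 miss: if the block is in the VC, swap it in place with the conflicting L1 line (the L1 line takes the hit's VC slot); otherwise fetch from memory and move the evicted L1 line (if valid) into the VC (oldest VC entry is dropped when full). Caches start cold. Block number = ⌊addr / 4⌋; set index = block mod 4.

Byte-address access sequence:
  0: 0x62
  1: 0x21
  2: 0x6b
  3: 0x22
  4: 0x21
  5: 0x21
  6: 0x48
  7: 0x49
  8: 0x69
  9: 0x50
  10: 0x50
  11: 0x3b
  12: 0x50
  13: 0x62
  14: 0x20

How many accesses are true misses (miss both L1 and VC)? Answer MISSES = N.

MISSES = 7

  [0] addr=0x62 blk=24 s=0: MISS | VC []
  [1] addr=0x21 blk=8 s=0: MISS | VC [24]
  [2] addr=0x6b blk=26 s=2: MISS | VC [24]
  [3] addr=0x22 blk=8 s=0: L1-HIT | VC [24]
  [4] addr=0x21 blk=8 s=0: L1-HIT | VC [24]
  [5] addr=0x21 blk=8 s=0: L1-HIT | VC [24]
  [6] addr=0x48 blk=18 s=2: MISS | VC [24, 26]
  [7] addr=0x49 blk=18 s=2: L1-HIT | VC [24, 26]
  [8] addr=0x69 blk=26 s=2: VC-HIT | VC [24, 18]
  [9] addr=0x50 blk=20 s=0: MISS | VC [24, 18, 8]
  [10] addr=0x50 blk=20 s=0: L1-HIT | VC [24, 18, 8]
  [11] addr=0x3b blk=14 s=2: MISS | VC [18, 8, 26]
  [12] addr=0x50 blk=20 s=0: L1-HIT | VC [18, 8, 26]
  [13] addr=0x62 blk=24 s=0: MISS | VC [8, 26, 20]
  [14] addr=0x20 blk=8 s=0: VC-HIT | VC [24, 26, 20]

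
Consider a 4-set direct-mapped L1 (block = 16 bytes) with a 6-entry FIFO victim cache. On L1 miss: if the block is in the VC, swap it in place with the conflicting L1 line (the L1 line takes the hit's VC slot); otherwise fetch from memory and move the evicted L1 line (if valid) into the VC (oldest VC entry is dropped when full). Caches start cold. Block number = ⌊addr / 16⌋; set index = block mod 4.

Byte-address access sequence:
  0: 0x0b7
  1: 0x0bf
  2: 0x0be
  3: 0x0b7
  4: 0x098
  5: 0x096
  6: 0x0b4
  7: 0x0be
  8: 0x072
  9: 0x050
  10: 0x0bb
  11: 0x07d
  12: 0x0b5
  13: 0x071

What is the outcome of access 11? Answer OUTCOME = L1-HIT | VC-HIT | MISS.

  [0] addr=0xb7 blk=11 s=3: MISS | VC []
  [1] addr=0xbf blk=11 s=3: L1-HIT | VC []
  [2] addr=0xbe blk=11 s=3: L1-HIT | VC []
  [3] addr=0xb7 blk=11 s=3: L1-HIT | VC []
  [4] addr=0x98 blk=9 s=1: MISS | VC []
  [5] addr=0x96 blk=9 s=1: L1-HIT | VC []
  [6] addr=0xb4 blk=11 s=3: L1-HIT | VC []
  [7] addr=0xbe blk=11 s=3: L1-HIT | VC []
  [8] addr=0x72 blk=7 s=3: MISS | VC [11]
  [9] addr=0x50 blk=5 s=1: MISS | VC [11, 9]
  [10] addr=0xbb blk=11 s=3: VC-HIT | VC [7, 9]
  [11] addr=0x7d blk=7 s=3: VC-HIT | VC [11, 9]
  [12] addr=0xb5 blk=11 s=3: VC-HIT | VC [7, 9]
  [13] addr=0x71 blk=7 s=3: VC-HIT | VC [11, 9]

OUTCOME = VC-HIT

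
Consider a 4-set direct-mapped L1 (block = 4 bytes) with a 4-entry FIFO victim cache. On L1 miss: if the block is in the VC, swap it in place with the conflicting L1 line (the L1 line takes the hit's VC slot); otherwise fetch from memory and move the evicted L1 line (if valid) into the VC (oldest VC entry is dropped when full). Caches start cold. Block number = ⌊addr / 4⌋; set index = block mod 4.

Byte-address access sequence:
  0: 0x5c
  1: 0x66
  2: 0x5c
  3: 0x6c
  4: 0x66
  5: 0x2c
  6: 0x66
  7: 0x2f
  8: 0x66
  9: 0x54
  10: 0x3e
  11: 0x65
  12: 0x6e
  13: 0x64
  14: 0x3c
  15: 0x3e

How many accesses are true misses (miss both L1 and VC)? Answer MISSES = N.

MISSES = 6

#0 0x5c→b23/s3 MISS; vc=[]
#1 0x66→b25/s1 MISS; vc=[]
#2 0x5c→b23/s3 L1-HIT; vc=[]
#3 0x6c→b27/s3 MISS; vc=[23]
#4 0x66→b25/s1 L1-HIT; vc=[23]
#5 0x2c→b11/s3 MISS; vc=[23,27]
#6 0x66→b25/s1 L1-HIT; vc=[23,27]
#7 0x2f→b11/s3 L1-HIT; vc=[23,27]
#8 0x66→b25/s1 L1-HIT; vc=[23,27]
#9 0x54→b21/s1 MISS; vc=[23,27,25]
#10 0x3e→b15/s3 MISS; vc=[23,27,25,11]
#11 0x65→b25/s1 VC-HIT; vc=[23,27,21,11]
#12 0x6e→b27/s3 VC-HIT; vc=[23,15,21,11]
#13 0x64→b25/s1 L1-HIT; vc=[23,15,21,11]
#14 0x3c→b15/s3 VC-HIT; vc=[23,27,21,11]
#15 0x3e→b15/s3 L1-HIT; vc=[23,27,21,11]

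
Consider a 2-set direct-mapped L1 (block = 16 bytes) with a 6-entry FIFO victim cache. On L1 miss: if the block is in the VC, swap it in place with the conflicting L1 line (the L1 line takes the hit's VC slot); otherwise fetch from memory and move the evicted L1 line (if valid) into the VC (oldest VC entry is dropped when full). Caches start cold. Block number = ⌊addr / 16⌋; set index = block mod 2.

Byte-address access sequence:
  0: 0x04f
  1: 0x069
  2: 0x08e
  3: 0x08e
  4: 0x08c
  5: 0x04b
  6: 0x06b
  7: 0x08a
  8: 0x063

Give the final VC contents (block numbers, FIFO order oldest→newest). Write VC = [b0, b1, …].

VC = [8, 4]

  [0] addr=0x4f blk=4 s=0: MISS | VC []
  [1] addr=0x69 blk=6 s=0: MISS | VC [4]
  [2] addr=0x8e blk=8 s=0: MISS | VC [4, 6]
  [3] addr=0x8e blk=8 s=0: L1-HIT | VC [4, 6]
  [4] addr=0x8c blk=8 s=0: L1-HIT | VC [4, 6]
  [5] addr=0x4b blk=4 s=0: VC-HIT | VC [8, 6]
  [6] addr=0x6b blk=6 s=0: VC-HIT | VC [8, 4]
  [7] addr=0x8a blk=8 s=0: VC-HIT | VC [6, 4]
  [8] addr=0x63 blk=6 s=0: VC-HIT | VC [8, 4]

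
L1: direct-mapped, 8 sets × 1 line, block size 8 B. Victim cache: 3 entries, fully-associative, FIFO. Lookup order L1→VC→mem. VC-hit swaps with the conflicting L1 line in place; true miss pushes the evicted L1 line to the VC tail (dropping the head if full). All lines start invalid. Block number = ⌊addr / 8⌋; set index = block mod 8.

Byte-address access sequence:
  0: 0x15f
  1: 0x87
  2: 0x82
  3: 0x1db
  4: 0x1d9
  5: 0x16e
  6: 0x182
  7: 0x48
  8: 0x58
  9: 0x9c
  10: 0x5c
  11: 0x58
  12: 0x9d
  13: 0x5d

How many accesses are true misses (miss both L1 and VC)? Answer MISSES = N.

0: 0x15f (blk 43, set 3) → MISS  vc=[]
1: 0x87 (blk 16, set 0) → MISS  vc=[]
2: 0x82 (blk 16, set 0) → L1-HIT  vc=[]
3: 0x1db (blk 59, set 3) → MISS  vc=[43]
4: 0x1d9 (blk 59, set 3) → L1-HIT  vc=[43]
5: 0x16e (blk 45, set 5) → MISS  vc=[43]
6: 0x182 (blk 48, set 0) → MISS  vc=[43, 16]
7: 0x48 (blk 9, set 1) → MISS  vc=[43, 16]
8: 0x58 (blk 11, set 3) → MISS  vc=[43, 16, 59]
9: 0x9c (blk 19, set 3) → MISS  vc=[16, 59, 11]
10: 0x5c (blk 11, set 3) → VC-HIT  vc=[16, 59, 19]
11: 0x58 (blk 11, set 3) → L1-HIT  vc=[16, 59, 19]
12: 0x9d (blk 19, set 3) → VC-HIT  vc=[16, 59, 11]
13: 0x5d (blk 11, set 3) → VC-HIT  vc=[16, 59, 19]

MISSES = 8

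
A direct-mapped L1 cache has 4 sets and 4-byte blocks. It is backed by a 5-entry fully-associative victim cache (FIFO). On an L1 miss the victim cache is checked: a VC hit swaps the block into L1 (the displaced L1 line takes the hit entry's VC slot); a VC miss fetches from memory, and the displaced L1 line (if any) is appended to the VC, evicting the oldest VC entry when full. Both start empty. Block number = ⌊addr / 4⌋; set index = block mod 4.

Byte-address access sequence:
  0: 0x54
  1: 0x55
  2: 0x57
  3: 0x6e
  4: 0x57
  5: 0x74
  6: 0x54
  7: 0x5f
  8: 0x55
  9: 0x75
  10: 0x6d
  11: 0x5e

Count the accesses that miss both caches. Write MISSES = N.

MISSES = 4

  [0] addr=0x54 blk=21 s=1: MISS | VC []
  [1] addr=0x55 blk=21 s=1: L1-HIT | VC []
  [2] addr=0x57 blk=21 s=1: L1-HIT | VC []
  [3] addr=0x6e blk=27 s=3: MISS | VC []
  [4] addr=0x57 blk=21 s=1: L1-HIT | VC []
  [5] addr=0x74 blk=29 s=1: MISS | VC [21]
  [6] addr=0x54 blk=21 s=1: VC-HIT | VC [29]
  [7] addr=0x5f blk=23 s=3: MISS | VC [29, 27]
  [8] addr=0x55 blk=21 s=1: L1-HIT | VC [29, 27]
  [9] addr=0x75 blk=29 s=1: VC-HIT | VC [21, 27]
  [10] addr=0x6d blk=27 s=3: VC-HIT | VC [21, 23]
  [11] addr=0x5e blk=23 s=3: VC-HIT | VC [21, 27]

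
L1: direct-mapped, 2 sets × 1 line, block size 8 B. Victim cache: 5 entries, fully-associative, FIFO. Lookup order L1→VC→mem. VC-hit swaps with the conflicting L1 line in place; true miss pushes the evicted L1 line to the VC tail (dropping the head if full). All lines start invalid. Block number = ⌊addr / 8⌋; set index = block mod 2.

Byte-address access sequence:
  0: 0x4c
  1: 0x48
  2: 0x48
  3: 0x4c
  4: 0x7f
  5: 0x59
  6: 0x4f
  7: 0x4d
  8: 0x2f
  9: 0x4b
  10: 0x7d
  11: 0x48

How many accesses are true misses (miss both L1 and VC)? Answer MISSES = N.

#0 0x4c→b9/s1 MISS; vc=[]
#1 0x48→b9/s1 L1-HIT; vc=[]
#2 0x48→b9/s1 L1-HIT; vc=[]
#3 0x4c→b9/s1 L1-HIT; vc=[]
#4 0x7f→b15/s1 MISS; vc=[9]
#5 0x59→b11/s1 MISS; vc=[9,15]
#6 0x4f→b9/s1 VC-HIT; vc=[11,15]
#7 0x4d→b9/s1 L1-HIT; vc=[11,15]
#8 0x2f→b5/s1 MISS; vc=[11,15,9]
#9 0x4b→b9/s1 VC-HIT; vc=[11,15,5]
#10 0x7d→b15/s1 VC-HIT; vc=[11,9,5]
#11 0x48→b9/s1 VC-HIT; vc=[11,15,5]

MISSES = 4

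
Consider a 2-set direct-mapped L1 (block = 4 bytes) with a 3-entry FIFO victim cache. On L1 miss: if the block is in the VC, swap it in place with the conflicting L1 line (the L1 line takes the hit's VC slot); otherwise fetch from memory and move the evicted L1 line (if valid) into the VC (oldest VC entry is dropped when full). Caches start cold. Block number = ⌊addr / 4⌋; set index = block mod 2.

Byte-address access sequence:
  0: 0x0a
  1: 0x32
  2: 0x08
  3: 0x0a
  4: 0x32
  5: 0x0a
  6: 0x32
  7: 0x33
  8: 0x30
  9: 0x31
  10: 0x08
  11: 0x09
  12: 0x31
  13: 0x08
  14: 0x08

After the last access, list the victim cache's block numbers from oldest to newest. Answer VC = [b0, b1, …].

0: 0xa (blk 2, set 0) → MISS  vc=[]
1: 0x32 (blk 12, set 0) → MISS  vc=[2]
2: 0x8 (blk 2, set 0) → VC-HIT  vc=[12]
3: 0xa (blk 2, set 0) → L1-HIT  vc=[12]
4: 0x32 (blk 12, set 0) → VC-HIT  vc=[2]
5: 0xa (blk 2, set 0) → VC-HIT  vc=[12]
6: 0x32 (blk 12, set 0) → VC-HIT  vc=[2]
7: 0x33 (blk 12, set 0) → L1-HIT  vc=[2]
8: 0x30 (blk 12, set 0) → L1-HIT  vc=[2]
9: 0x31 (blk 12, set 0) → L1-HIT  vc=[2]
10: 0x8 (blk 2, set 0) → VC-HIT  vc=[12]
11: 0x9 (blk 2, set 0) → L1-HIT  vc=[12]
12: 0x31 (blk 12, set 0) → VC-HIT  vc=[2]
13: 0x8 (blk 2, set 0) → VC-HIT  vc=[12]
14: 0x8 (blk 2, set 0) → L1-HIT  vc=[12]

VC = [12]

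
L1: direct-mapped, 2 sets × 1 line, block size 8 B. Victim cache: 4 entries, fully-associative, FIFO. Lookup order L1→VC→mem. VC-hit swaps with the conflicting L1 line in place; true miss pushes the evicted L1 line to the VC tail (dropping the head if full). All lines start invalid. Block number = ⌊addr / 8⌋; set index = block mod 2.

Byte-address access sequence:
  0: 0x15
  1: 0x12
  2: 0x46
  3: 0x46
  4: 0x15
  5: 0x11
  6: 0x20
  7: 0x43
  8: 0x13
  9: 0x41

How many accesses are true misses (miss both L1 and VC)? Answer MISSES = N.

  [0] addr=0x15 blk=2 s=0: MISS | VC []
  [1] addr=0x12 blk=2 s=0: L1-HIT | VC []
  [2] addr=0x46 blk=8 s=0: MISS | VC [2]
  [3] addr=0x46 blk=8 s=0: L1-HIT | VC [2]
  [4] addr=0x15 blk=2 s=0: VC-HIT | VC [8]
  [5] addr=0x11 blk=2 s=0: L1-HIT | VC [8]
  [6] addr=0x20 blk=4 s=0: MISS | VC [8, 2]
  [7] addr=0x43 blk=8 s=0: VC-HIT | VC [4, 2]
  [8] addr=0x13 blk=2 s=0: VC-HIT | VC [4, 8]
  [9] addr=0x41 blk=8 s=0: VC-HIT | VC [4, 2]

MISSES = 3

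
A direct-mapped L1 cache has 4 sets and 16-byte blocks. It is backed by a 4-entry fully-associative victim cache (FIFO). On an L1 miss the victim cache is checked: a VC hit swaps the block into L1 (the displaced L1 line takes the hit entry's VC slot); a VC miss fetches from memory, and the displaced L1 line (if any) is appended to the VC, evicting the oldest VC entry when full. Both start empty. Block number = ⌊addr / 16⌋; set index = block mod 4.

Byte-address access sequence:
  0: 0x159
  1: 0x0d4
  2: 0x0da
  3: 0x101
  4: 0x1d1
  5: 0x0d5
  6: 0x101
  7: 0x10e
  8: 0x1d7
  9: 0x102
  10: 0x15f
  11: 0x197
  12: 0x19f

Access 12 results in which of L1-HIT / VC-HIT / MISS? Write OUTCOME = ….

#0 0x159→b21/s1 MISS; vc=[]
#1 0xd4→b13/s1 MISS; vc=[21]
#2 0xda→b13/s1 L1-HIT; vc=[21]
#3 0x101→b16/s0 MISS; vc=[21]
#4 0x1d1→b29/s1 MISS; vc=[21,13]
#5 0xd5→b13/s1 VC-HIT; vc=[21,29]
#6 0x101→b16/s0 L1-HIT; vc=[21,29]
#7 0x10e→b16/s0 L1-HIT; vc=[21,29]
#8 0x1d7→b29/s1 VC-HIT; vc=[21,13]
#9 0x102→b16/s0 L1-HIT; vc=[21,13]
#10 0x15f→b21/s1 VC-HIT; vc=[29,13]
#11 0x197→b25/s1 MISS; vc=[29,13,21]
#12 0x19f→b25/s1 L1-HIT; vc=[29,13,21]

OUTCOME = L1-HIT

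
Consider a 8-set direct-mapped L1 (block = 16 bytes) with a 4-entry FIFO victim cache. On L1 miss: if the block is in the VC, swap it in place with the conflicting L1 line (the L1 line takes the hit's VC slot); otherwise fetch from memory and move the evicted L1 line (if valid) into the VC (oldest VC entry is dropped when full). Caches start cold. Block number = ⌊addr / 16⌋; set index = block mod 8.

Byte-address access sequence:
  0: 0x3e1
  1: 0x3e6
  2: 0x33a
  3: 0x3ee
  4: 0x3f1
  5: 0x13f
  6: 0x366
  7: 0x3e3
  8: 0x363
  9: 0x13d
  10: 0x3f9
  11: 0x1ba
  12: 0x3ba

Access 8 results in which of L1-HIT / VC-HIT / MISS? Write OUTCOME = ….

#0 0x3e1→b62/s6 MISS; vc=[]
#1 0x3e6→b62/s6 L1-HIT; vc=[]
#2 0x33a→b51/s3 MISS; vc=[]
#3 0x3ee→b62/s6 L1-HIT; vc=[]
#4 0x3f1→b63/s7 MISS; vc=[]
#5 0x13f→b19/s3 MISS; vc=[51]
#6 0x366→b54/s6 MISS; vc=[51,62]
#7 0x3e3→b62/s6 VC-HIT; vc=[51,54]
#8 0x363→b54/s6 VC-HIT; vc=[51,62]
#9 0x13d→b19/s3 L1-HIT; vc=[51,62]
#10 0x3f9→b63/s7 L1-HIT; vc=[51,62]
#11 0x1ba→b27/s3 MISS; vc=[51,62,19]
#12 0x3ba→b59/s3 MISS; vc=[51,62,19,27]

OUTCOME = VC-HIT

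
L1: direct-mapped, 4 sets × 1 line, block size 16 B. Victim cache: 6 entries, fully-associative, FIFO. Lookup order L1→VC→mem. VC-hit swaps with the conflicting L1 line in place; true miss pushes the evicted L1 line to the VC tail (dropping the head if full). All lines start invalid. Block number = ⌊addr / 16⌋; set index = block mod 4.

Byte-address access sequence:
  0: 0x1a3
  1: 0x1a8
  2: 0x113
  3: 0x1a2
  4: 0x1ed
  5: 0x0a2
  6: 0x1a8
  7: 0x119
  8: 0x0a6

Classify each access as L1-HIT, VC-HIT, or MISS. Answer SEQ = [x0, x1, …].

SEQ = [MISS, L1-HIT, MISS, L1-HIT, MISS, MISS, VC-HIT, L1-HIT, VC-HIT]

#0 0x1a3→b26/s2 MISS; vc=[]
#1 0x1a8→b26/s2 L1-HIT; vc=[]
#2 0x113→b17/s1 MISS; vc=[]
#3 0x1a2→b26/s2 L1-HIT; vc=[]
#4 0x1ed→b30/s2 MISS; vc=[26]
#5 0xa2→b10/s2 MISS; vc=[26,30]
#6 0x1a8→b26/s2 VC-HIT; vc=[10,30]
#7 0x119→b17/s1 L1-HIT; vc=[10,30]
#8 0xa6→b10/s2 VC-HIT; vc=[26,30]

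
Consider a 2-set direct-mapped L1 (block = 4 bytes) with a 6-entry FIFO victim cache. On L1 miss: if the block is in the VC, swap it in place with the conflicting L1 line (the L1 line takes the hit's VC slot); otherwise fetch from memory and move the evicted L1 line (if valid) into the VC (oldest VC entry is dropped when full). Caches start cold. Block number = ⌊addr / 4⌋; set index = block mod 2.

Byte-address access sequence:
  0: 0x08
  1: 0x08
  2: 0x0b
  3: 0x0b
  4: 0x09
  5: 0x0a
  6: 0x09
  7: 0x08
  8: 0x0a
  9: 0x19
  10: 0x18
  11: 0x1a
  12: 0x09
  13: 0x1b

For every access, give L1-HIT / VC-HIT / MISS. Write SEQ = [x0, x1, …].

  [0] addr=0x8 blk=2 s=0: MISS | VC []
  [1] addr=0x8 blk=2 s=0: L1-HIT | VC []
  [2] addr=0xb blk=2 s=0: L1-HIT | VC []
  [3] addr=0xb blk=2 s=0: L1-HIT | VC []
  [4] addr=0x9 blk=2 s=0: L1-HIT | VC []
  [5] addr=0xa blk=2 s=0: L1-HIT | VC []
  [6] addr=0x9 blk=2 s=0: L1-HIT | VC []
  [7] addr=0x8 blk=2 s=0: L1-HIT | VC []
  [8] addr=0xa blk=2 s=0: L1-HIT | VC []
  [9] addr=0x19 blk=6 s=0: MISS | VC [2]
  [10] addr=0x18 blk=6 s=0: L1-HIT | VC [2]
  [11] addr=0x1a blk=6 s=0: L1-HIT | VC [2]
  [12] addr=0x9 blk=2 s=0: VC-HIT | VC [6]
  [13] addr=0x1b blk=6 s=0: VC-HIT | VC [2]

SEQ = [MISS, L1-HIT, L1-HIT, L1-HIT, L1-HIT, L1-HIT, L1-HIT, L1-HIT, L1-HIT, MISS, L1-HIT, L1-HIT, VC-HIT, VC-HIT]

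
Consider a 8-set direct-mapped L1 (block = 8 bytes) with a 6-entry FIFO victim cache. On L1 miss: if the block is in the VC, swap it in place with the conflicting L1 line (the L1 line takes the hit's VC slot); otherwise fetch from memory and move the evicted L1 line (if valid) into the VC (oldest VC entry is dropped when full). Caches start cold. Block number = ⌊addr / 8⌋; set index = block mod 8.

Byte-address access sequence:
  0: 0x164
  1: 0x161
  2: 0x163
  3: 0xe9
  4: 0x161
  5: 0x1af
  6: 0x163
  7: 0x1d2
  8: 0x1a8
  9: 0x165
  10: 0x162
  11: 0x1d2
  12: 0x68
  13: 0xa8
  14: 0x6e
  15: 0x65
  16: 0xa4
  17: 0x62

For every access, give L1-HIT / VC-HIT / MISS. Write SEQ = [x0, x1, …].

0: 0x164 (blk 44, set 4) → MISS  vc=[]
1: 0x161 (blk 44, set 4) → L1-HIT  vc=[]
2: 0x163 (blk 44, set 4) → L1-HIT  vc=[]
3: 0xe9 (blk 29, set 5) → MISS  vc=[]
4: 0x161 (blk 44, set 4) → L1-HIT  vc=[]
5: 0x1af (blk 53, set 5) → MISS  vc=[29]
6: 0x163 (blk 44, set 4) → L1-HIT  vc=[29]
7: 0x1d2 (blk 58, set 2) → MISS  vc=[29]
8: 0x1a8 (blk 53, set 5) → L1-HIT  vc=[29]
9: 0x165 (blk 44, set 4) → L1-HIT  vc=[29]
10: 0x162 (blk 44, set 4) → L1-HIT  vc=[29]
11: 0x1d2 (blk 58, set 2) → L1-HIT  vc=[29]
12: 0x68 (blk 13, set 5) → MISS  vc=[29, 53]
13: 0xa8 (blk 21, set 5) → MISS  vc=[29, 53, 13]
14: 0x6e (blk 13, set 5) → VC-HIT  vc=[29, 53, 21]
15: 0x65 (blk 12, set 4) → MISS  vc=[29, 53, 21, 44]
16: 0xa4 (blk 20, set 4) → MISS  vc=[29, 53, 21, 44, 12]
17: 0x62 (blk 12, set 4) → VC-HIT  vc=[29, 53, 21, 44, 20]

SEQ = [MISS, L1-HIT, L1-HIT, MISS, L1-HIT, MISS, L1-HIT, MISS, L1-HIT, L1-HIT, L1-HIT, L1-HIT, MISS, MISS, VC-HIT, MISS, MISS, VC-HIT]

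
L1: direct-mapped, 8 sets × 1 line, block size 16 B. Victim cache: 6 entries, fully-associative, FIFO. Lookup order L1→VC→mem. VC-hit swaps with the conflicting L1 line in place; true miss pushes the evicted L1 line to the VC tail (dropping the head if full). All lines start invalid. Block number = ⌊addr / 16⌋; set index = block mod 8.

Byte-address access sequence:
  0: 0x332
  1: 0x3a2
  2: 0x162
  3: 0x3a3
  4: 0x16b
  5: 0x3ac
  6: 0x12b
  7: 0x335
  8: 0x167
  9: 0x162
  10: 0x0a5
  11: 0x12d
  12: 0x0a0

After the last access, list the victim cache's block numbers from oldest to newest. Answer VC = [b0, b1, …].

VC = [58, 18]

0: 0x332 (blk 51, set 3) → MISS  vc=[]
1: 0x3a2 (blk 58, set 2) → MISS  vc=[]
2: 0x162 (blk 22, set 6) → MISS  vc=[]
3: 0x3a3 (blk 58, set 2) → L1-HIT  vc=[]
4: 0x16b (blk 22, set 6) → L1-HIT  vc=[]
5: 0x3ac (blk 58, set 2) → L1-HIT  vc=[]
6: 0x12b (blk 18, set 2) → MISS  vc=[58]
7: 0x335 (blk 51, set 3) → L1-HIT  vc=[58]
8: 0x167 (blk 22, set 6) → L1-HIT  vc=[58]
9: 0x162 (blk 22, set 6) → L1-HIT  vc=[58]
10: 0xa5 (blk 10, set 2) → MISS  vc=[58, 18]
11: 0x12d (blk 18, set 2) → VC-HIT  vc=[58, 10]
12: 0xa0 (blk 10, set 2) → VC-HIT  vc=[58, 18]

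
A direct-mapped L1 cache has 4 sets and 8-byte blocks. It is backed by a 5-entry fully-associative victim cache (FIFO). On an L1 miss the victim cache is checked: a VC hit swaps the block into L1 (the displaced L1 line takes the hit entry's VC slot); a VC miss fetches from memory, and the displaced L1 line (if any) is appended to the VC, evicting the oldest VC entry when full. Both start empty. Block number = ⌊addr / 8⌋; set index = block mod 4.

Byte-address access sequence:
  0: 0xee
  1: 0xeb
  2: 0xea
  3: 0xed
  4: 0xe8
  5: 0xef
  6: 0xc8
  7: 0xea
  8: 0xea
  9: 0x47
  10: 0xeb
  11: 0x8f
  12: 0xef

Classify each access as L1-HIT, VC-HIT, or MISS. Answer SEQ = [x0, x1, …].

SEQ = [MISS, L1-HIT, L1-HIT, L1-HIT, L1-HIT, L1-HIT, MISS, VC-HIT, L1-HIT, MISS, L1-HIT, MISS, VC-HIT]

  [0] addr=0xee blk=29 s=1: MISS | VC []
  [1] addr=0xeb blk=29 s=1: L1-HIT | VC []
  [2] addr=0xea blk=29 s=1: L1-HIT | VC []
  [3] addr=0xed blk=29 s=1: L1-HIT | VC []
  [4] addr=0xe8 blk=29 s=1: L1-HIT | VC []
  [5] addr=0xef blk=29 s=1: L1-HIT | VC []
  [6] addr=0xc8 blk=25 s=1: MISS | VC [29]
  [7] addr=0xea blk=29 s=1: VC-HIT | VC [25]
  [8] addr=0xea blk=29 s=1: L1-HIT | VC [25]
  [9] addr=0x47 blk=8 s=0: MISS | VC [25]
  [10] addr=0xeb blk=29 s=1: L1-HIT | VC [25]
  [11] addr=0x8f blk=17 s=1: MISS | VC [25, 29]
  [12] addr=0xef blk=29 s=1: VC-HIT | VC [25, 17]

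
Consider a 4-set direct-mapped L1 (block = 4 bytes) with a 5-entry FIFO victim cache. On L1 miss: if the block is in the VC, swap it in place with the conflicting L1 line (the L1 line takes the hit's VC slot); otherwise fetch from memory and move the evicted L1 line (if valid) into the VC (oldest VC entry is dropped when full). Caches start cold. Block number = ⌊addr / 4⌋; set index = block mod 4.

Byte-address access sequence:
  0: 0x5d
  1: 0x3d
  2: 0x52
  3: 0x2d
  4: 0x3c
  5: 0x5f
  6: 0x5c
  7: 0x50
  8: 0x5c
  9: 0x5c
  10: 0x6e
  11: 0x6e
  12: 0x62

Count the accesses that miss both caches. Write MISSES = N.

MISSES = 6

#0 0x5d→b23/s3 MISS; vc=[]
#1 0x3d→b15/s3 MISS; vc=[23]
#2 0x52→b20/s0 MISS; vc=[23]
#3 0x2d→b11/s3 MISS; vc=[23,15]
#4 0x3c→b15/s3 VC-HIT; vc=[23,11]
#5 0x5f→b23/s3 VC-HIT; vc=[15,11]
#6 0x5c→b23/s3 L1-HIT; vc=[15,11]
#7 0x50→b20/s0 L1-HIT; vc=[15,11]
#8 0x5c→b23/s3 L1-HIT; vc=[15,11]
#9 0x5c→b23/s3 L1-HIT; vc=[15,11]
#10 0x6e→b27/s3 MISS; vc=[15,11,23]
#11 0x6e→b27/s3 L1-HIT; vc=[15,11,23]
#12 0x62→b24/s0 MISS; vc=[15,11,23,20]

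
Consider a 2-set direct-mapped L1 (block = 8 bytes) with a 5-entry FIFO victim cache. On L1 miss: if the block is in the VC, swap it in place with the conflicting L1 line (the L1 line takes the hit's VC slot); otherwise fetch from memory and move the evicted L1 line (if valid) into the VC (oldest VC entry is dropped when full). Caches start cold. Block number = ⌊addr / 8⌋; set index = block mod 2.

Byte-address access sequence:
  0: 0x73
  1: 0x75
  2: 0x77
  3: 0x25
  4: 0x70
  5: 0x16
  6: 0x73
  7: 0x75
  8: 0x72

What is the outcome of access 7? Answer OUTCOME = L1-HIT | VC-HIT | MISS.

OUTCOME = L1-HIT

0: 0x73 (blk 14, set 0) → MISS  vc=[]
1: 0x75 (blk 14, set 0) → L1-HIT  vc=[]
2: 0x77 (blk 14, set 0) → L1-HIT  vc=[]
3: 0x25 (blk 4, set 0) → MISS  vc=[14]
4: 0x70 (blk 14, set 0) → VC-HIT  vc=[4]
5: 0x16 (blk 2, set 0) → MISS  vc=[4, 14]
6: 0x73 (blk 14, set 0) → VC-HIT  vc=[4, 2]
7: 0x75 (blk 14, set 0) → L1-HIT  vc=[4, 2]
8: 0x72 (blk 14, set 0) → L1-HIT  vc=[4, 2]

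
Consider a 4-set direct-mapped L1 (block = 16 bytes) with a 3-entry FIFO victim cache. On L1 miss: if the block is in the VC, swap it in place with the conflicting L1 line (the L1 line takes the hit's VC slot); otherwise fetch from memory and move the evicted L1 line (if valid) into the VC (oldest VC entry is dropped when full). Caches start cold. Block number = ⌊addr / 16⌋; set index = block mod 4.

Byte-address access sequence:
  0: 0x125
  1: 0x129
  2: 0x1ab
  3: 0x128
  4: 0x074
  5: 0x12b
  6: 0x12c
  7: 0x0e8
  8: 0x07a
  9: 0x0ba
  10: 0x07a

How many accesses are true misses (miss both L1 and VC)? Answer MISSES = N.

0: 0x125 (blk 18, set 2) → MISS  vc=[]
1: 0x129 (blk 18, set 2) → L1-HIT  vc=[]
2: 0x1ab (blk 26, set 2) → MISS  vc=[18]
3: 0x128 (blk 18, set 2) → VC-HIT  vc=[26]
4: 0x74 (blk 7, set 3) → MISS  vc=[26]
5: 0x12b (blk 18, set 2) → L1-HIT  vc=[26]
6: 0x12c (blk 18, set 2) → L1-HIT  vc=[26]
7: 0xe8 (blk 14, set 2) → MISS  vc=[26, 18]
8: 0x7a (blk 7, set 3) → L1-HIT  vc=[26, 18]
9: 0xba (blk 11, set 3) → MISS  vc=[26, 18, 7]
10: 0x7a (blk 7, set 3) → VC-HIT  vc=[26, 18, 11]

MISSES = 5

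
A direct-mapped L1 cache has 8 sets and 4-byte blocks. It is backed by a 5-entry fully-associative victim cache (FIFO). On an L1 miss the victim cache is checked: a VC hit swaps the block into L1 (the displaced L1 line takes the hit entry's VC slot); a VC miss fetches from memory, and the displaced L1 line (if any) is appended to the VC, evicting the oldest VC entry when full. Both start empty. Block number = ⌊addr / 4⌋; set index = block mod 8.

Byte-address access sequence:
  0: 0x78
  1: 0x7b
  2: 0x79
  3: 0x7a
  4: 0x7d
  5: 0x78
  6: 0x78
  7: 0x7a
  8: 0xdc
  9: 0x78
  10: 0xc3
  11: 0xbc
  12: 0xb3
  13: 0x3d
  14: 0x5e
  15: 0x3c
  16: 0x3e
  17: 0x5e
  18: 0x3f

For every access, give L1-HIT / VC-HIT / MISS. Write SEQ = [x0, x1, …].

SEQ = [MISS, L1-HIT, L1-HIT, L1-HIT, MISS, L1-HIT, L1-HIT, L1-HIT, MISS, L1-HIT, MISS, MISS, MISS, MISS, MISS, VC-HIT, L1-HIT, VC-HIT, VC-HIT]

  [0] addr=0x78 blk=30 s=6: MISS | VC []
  [1] addr=0x7b blk=30 s=6: L1-HIT | VC []
  [2] addr=0x79 blk=30 s=6: L1-HIT | VC []
  [3] addr=0x7a blk=30 s=6: L1-HIT | VC []
  [4] addr=0x7d blk=31 s=7: MISS | VC []
  [5] addr=0x78 blk=30 s=6: L1-HIT | VC []
  [6] addr=0x78 blk=30 s=6: L1-HIT | VC []
  [7] addr=0x7a blk=30 s=6: L1-HIT | VC []
  [8] addr=0xdc blk=55 s=7: MISS | VC [31]
  [9] addr=0x78 blk=30 s=6: L1-HIT | VC [31]
  [10] addr=0xc3 blk=48 s=0: MISS | VC [31]
  [11] addr=0xbc blk=47 s=7: MISS | VC [31, 55]
  [12] addr=0xb3 blk=44 s=4: MISS | VC [31, 55]
  [13] addr=0x3d blk=15 s=7: MISS | VC [31, 55, 47]
  [14] addr=0x5e blk=23 s=7: MISS | VC [31, 55, 47, 15]
  [15] addr=0x3c blk=15 s=7: VC-HIT | VC [31, 55, 47, 23]
  [16] addr=0x3e blk=15 s=7: L1-HIT | VC [31, 55, 47, 23]
  [17] addr=0x5e blk=23 s=7: VC-HIT | VC [31, 55, 47, 15]
  [18] addr=0x3f blk=15 s=7: VC-HIT | VC [31, 55, 47, 23]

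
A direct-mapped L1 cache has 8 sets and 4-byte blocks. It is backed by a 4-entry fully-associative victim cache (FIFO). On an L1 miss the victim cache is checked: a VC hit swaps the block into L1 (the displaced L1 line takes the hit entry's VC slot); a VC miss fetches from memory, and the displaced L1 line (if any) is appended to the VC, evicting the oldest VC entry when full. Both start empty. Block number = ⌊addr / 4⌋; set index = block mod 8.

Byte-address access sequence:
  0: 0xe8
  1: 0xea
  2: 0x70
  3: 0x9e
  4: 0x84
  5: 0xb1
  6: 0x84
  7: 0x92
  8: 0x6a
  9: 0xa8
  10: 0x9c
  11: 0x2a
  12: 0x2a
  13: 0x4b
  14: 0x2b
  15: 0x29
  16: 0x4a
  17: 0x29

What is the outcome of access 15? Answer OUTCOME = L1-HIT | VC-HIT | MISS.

OUTCOME = L1-HIT

#0 0xe8→b58/s2 MISS; vc=[]
#1 0xea→b58/s2 L1-HIT; vc=[]
#2 0x70→b28/s4 MISS; vc=[]
#3 0x9e→b39/s7 MISS; vc=[]
#4 0x84→b33/s1 MISS; vc=[]
#5 0xb1→b44/s4 MISS; vc=[28]
#6 0x84→b33/s1 L1-HIT; vc=[28]
#7 0x92→b36/s4 MISS; vc=[28,44]
#8 0x6a→b26/s2 MISS; vc=[28,44,58]
#9 0xa8→b42/s2 MISS; vc=[28,44,58,26]
#10 0x9c→b39/s7 L1-HIT; vc=[28,44,58,26]
#11 0x2a→b10/s2 MISS; vc=[44,58,26,42]
#12 0x2a→b10/s2 L1-HIT; vc=[44,58,26,42]
#13 0x4b→b18/s2 MISS; vc=[58,26,42,10]
#14 0x2b→b10/s2 VC-HIT; vc=[58,26,42,18]
#15 0x29→b10/s2 L1-HIT; vc=[58,26,42,18]
#16 0x4a→b18/s2 VC-HIT; vc=[58,26,42,10]
#17 0x29→b10/s2 VC-HIT; vc=[58,26,42,18]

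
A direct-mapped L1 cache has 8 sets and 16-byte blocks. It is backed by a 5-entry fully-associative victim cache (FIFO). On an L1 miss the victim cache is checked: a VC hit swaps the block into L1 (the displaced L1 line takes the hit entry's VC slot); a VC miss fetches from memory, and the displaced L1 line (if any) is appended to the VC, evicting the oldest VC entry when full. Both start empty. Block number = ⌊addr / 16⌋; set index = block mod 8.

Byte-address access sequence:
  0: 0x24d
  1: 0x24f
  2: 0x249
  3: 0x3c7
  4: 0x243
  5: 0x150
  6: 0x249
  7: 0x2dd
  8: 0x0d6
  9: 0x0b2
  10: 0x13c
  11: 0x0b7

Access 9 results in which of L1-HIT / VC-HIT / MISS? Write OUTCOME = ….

#0 0x24d→b36/s4 MISS; vc=[]
#1 0x24f→b36/s4 L1-HIT; vc=[]
#2 0x249→b36/s4 L1-HIT; vc=[]
#3 0x3c7→b60/s4 MISS; vc=[36]
#4 0x243→b36/s4 VC-HIT; vc=[60]
#5 0x150→b21/s5 MISS; vc=[60]
#6 0x249→b36/s4 L1-HIT; vc=[60]
#7 0x2dd→b45/s5 MISS; vc=[60,21]
#8 0xd6→b13/s5 MISS; vc=[60,21,45]
#9 0xb2→b11/s3 MISS; vc=[60,21,45]
#10 0x13c→b19/s3 MISS; vc=[60,21,45,11]
#11 0xb7→b11/s3 VC-HIT; vc=[60,21,45,19]

OUTCOME = MISS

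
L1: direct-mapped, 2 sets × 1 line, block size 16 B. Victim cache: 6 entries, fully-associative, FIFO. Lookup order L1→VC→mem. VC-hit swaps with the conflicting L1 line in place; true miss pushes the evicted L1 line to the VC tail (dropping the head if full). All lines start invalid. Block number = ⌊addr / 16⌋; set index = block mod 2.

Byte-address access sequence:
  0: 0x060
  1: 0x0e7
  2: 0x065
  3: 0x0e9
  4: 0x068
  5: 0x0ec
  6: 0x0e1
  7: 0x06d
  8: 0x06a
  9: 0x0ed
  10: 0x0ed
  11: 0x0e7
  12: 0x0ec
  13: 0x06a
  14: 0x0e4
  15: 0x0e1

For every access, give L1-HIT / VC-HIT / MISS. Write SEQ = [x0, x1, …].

SEQ = [MISS, MISS, VC-HIT, VC-HIT, VC-HIT, VC-HIT, L1-HIT, VC-HIT, L1-HIT, VC-HIT, L1-HIT, L1-HIT, L1-HIT, VC-HIT, VC-HIT, L1-HIT]

  [0] addr=0x60 blk=6 s=0: MISS | VC []
  [1] addr=0xe7 blk=14 s=0: MISS | VC [6]
  [2] addr=0x65 blk=6 s=0: VC-HIT | VC [14]
  [3] addr=0xe9 blk=14 s=0: VC-HIT | VC [6]
  [4] addr=0x68 blk=6 s=0: VC-HIT | VC [14]
  [5] addr=0xec blk=14 s=0: VC-HIT | VC [6]
  [6] addr=0xe1 blk=14 s=0: L1-HIT | VC [6]
  [7] addr=0x6d blk=6 s=0: VC-HIT | VC [14]
  [8] addr=0x6a blk=6 s=0: L1-HIT | VC [14]
  [9] addr=0xed blk=14 s=0: VC-HIT | VC [6]
  [10] addr=0xed blk=14 s=0: L1-HIT | VC [6]
  [11] addr=0xe7 blk=14 s=0: L1-HIT | VC [6]
  [12] addr=0xec blk=14 s=0: L1-HIT | VC [6]
  [13] addr=0x6a blk=6 s=0: VC-HIT | VC [14]
  [14] addr=0xe4 blk=14 s=0: VC-HIT | VC [6]
  [15] addr=0xe1 blk=14 s=0: L1-HIT | VC [6]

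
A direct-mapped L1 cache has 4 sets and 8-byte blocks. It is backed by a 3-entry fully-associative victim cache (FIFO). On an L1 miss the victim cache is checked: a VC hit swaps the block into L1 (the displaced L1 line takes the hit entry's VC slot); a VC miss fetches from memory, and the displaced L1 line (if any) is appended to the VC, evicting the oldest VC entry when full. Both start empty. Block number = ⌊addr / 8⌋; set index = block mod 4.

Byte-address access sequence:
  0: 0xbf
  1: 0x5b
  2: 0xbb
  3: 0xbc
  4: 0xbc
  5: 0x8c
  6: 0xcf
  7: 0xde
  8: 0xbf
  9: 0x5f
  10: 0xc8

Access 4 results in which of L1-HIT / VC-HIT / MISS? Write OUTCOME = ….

OUTCOME = L1-HIT

  [0] addr=0xbf blk=23 s=3: MISS | VC []
  [1] addr=0x5b blk=11 s=3: MISS | VC [23]
  [2] addr=0xbb blk=23 s=3: VC-HIT | VC [11]
  [3] addr=0xbc blk=23 s=3: L1-HIT | VC [11]
  [4] addr=0xbc blk=23 s=3: L1-HIT | VC [11]
  [5] addr=0x8c blk=17 s=1: MISS | VC [11]
  [6] addr=0xcf blk=25 s=1: MISS | VC [11, 17]
  [7] addr=0xde blk=27 s=3: MISS | VC [11, 17, 23]
  [8] addr=0xbf blk=23 s=3: VC-HIT | VC [11, 17, 27]
  [9] addr=0x5f blk=11 s=3: VC-HIT | VC [23, 17, 27]
  [10] addr=0xc8 blk=25 s=1: L1-HIT | VC [23, 17, 27]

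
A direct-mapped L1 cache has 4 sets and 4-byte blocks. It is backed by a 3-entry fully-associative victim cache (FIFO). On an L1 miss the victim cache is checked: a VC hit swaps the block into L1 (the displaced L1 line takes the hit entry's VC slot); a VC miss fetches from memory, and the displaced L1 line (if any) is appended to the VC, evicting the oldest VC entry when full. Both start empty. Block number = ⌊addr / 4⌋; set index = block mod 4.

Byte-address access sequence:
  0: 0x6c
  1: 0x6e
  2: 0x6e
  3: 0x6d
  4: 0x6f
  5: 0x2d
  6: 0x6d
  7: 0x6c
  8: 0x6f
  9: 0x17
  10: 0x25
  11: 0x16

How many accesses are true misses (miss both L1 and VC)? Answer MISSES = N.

  [0] addr=0x6c blk=27 s=3: MISS | VC []
  [1] addr=0x6e blk=27 s=3: L1-HIT | VC []
  [2] addr=0x6e blk=27 s=3: L1-HIT | VC []
  [3] addr=0x6d blk=27 s=3: L1-HIT | VC []
  [4] addr=0x6f blk=27 s=3: L1-HIT | VC []
  [5] addr=0x2d blk=11 s=3: MISS | VC [27]
  [6] addr=0x6d blk=27 s=3: VC-HIT | VC [11]
  [7] addr=0x6c blk=27 s=3: L1-HIT | VC [11]
  [8] addr=0x6f blk=27 s=3: L1-HIT | VC [11]
  [9] addr=0x17 blk=5 s=1: MISS | VC [11]
  [10] addr=0x25 blk=9 s=1: MISS | VC [11, 5]
  [11] addr=0x16 blk=5 s=1: VC-HIT | VC [11, 9]

MISSES = 4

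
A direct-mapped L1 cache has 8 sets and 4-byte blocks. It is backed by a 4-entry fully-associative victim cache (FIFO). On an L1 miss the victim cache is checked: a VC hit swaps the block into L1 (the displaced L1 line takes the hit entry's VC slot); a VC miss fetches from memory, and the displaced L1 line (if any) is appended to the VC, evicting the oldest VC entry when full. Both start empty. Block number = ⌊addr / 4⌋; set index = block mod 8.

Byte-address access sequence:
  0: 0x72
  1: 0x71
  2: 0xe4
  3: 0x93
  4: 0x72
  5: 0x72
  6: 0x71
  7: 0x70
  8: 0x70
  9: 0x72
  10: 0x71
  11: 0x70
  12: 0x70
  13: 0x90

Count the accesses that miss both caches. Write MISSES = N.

MISSES = 3

  [0] addr=0x72 blk=28 s=4: MISS | VC []
  [1] addr=0x71 blk=28 s=4: L1-HIT | VC []
  [2] addr=0xe4 blk=57 s=1: MISS | VC []
  [3] addr=0x93 blk=36 s=4: MISS | VC [28]
  [4] addr=0x72 blk=28 s=4: VC-HIT | VC [36]
  [5] addr=0x72 blk=28 s=4: L1-HIT | VC [36]
  [6] addr=0x71 blk=28 s=4: L1-HIT | VC [36]
  [7] addr=0x70 blk=28 s=4: L1-HIT | VC [36]
  [8] addr=0x70 blk=28 s=4: L1-HIT | VC [36]
  [9] addr=0x72 blk=28 s=4: L1-HIT | VC [36]
  [10] addr=0x71 blk=28 s=4: L1-HIT | VC [36]
  [11] addr=0x70 blk=28 s=4: L1-HIT | VC [36]
  [12] addr=0x70 blk=28 s=4: L1-HIT | VC [36]
  [13] addr=0x90 blk=36 s=4: VC-HIT | VC [28]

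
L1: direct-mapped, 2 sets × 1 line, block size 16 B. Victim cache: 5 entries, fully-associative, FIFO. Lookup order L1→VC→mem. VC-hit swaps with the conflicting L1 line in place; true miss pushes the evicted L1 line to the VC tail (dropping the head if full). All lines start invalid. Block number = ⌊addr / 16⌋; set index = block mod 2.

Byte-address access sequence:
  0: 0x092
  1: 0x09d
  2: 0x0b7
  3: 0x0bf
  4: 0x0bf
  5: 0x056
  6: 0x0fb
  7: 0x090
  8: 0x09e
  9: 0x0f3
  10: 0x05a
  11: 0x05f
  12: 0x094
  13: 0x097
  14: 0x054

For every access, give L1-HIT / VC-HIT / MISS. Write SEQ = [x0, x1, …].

0: 0x92 (blk 9, set 1) → MISS  vc=[]
1: 0x9d (blk 9, set 1) → L1-HIT  vc=[]
2: 0xb7 (blk 11, set 1) → MISS  vc=[9]
3: 0xbf (blk 11, set 1) → L1-HIT  vc=[9]
4: 0xbf (blk 11, set 1) → L1-HIT  vc=[9]
5: 0x56 (blk 5, set 1) → MISS  vc=[9, 11]
6: 0xfb (blk 15, set 1) → MISS  vc=[9, 11, 5]
7: 0x90 (blk 9, set 1) → VC-HIT  vc=[15, 11, 5]
8: 0x9e (blk 9, set 1) → L1-HIT  vc=[15, 11, 5]
9: 0xf3 (blk 15, set 1) → VC-HIT  vc=[9, 11, 5]
10: 0x5a (blk 5, set 1) → VC-HIT  vc=[9, 11, 15]
11: 0x5f (blk 5, set 1) → L1-HIT  vc=[9, 11, 15]
12: 0x94 (blk 9, set 1) → VC-HIT  vc=[5, 11, 15]
13: 0x97 (blk 9, set 1) → L1-HIT  vc=[5, 11, 15]
14: 0x54 (blk 5, set 1) → VC-HIT  vc=[9, 11, 15]

SEQ = [MISS, L1-HIT, MISS, L1-HIT, L1-HIT, MISS, MISS, VC-HIT, L1-HIT, VC-HIT, VC-HIT, L1-HIT, VC-HIT, L1-HIT, VC-HIT]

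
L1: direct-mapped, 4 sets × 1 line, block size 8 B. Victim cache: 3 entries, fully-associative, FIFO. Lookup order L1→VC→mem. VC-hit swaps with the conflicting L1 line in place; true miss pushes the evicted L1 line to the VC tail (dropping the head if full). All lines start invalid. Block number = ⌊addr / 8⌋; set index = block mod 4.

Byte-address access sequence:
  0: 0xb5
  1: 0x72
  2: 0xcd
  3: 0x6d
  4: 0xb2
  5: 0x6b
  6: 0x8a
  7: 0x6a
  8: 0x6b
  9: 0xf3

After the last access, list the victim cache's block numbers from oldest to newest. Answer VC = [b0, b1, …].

  [0] addr=0xb5 blk=22 s=2: MISS | VC []
  [1] addr=0x72 blk=14 s=2: MISS | VC [22]
  [2] addr=0xcd blk=25 s=1: MISS | VC [22]
  [3] addr=0x6d blk=13 s=1: MISS | VC [22, 25]
  [4] addr=0xb2 blk=22 s=2: VC-HIT | VC [14, 25]
  [5] addr=0x6b blk=13 s=1: L1-HIT | VC [14, 25]
  [6] addr=0x8a blk=17 s=1: MISS | VC [14, 25, 13]
  [7] addr=0x6a blk=13 s=1: VC-HIT | VC [14, 25, 17]
  [8] addr=0x6b blk=13 s=1: L1-HIT | VC [14, 25, 17]
  [9] addr=0xf3 blk=30 s=2: MISS | VC [25, 17, 22]

VC = [25, 17, 22]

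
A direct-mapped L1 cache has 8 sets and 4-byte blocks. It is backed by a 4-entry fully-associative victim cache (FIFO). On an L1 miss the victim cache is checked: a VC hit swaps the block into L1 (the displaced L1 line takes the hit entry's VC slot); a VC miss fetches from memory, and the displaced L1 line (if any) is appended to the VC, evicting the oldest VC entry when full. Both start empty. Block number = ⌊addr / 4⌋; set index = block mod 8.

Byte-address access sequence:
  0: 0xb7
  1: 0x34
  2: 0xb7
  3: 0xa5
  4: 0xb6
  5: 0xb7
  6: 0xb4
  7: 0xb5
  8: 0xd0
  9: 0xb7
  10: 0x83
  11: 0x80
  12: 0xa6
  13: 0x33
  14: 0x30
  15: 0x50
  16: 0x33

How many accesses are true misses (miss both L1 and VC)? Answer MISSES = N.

#0 0xb7→b45/s5 MISS; vc=[]
#1 0x34→b13/s5 MISS; vc=[45]
#2 0xb7→b45/s5 VC-HIT; vc=[13]
#3 0xa5→b41/s1 MISS; vc=[13]
#4 0xb6→b45/s5 L1-HIT; vc=[13]
#5 0xb7→b45/s5 L1-HIT; vc=[13]
#6 0xb4→b45/s5 L1-HIT; vc=[13]
#7 0xb5→b45/s5 L1-HIT; vc=[13]
#8 0xd0→b52/s4 MISS; vc=[13]
#9 0xb7→b45/s5 L1-HIT; vc=[13]
#10 0x83→b32/s0 MISS; vc=[13]
#11 0x80→b32/s0 L1-HIT; vc=[13]
#12 0xa6→b41/s1 L1-HIT; vc=[13]
#13 0x33→b12/s4 MISS; vc=[13,52]
#14 0x30→b12/s4 L1-HIT; vc=[13,52]
#15 0x50→b20/s4 MISS; vc=[13,52,12]
#16 0x33→b12/s4 VC-HIT; vc=[13,52,20]

MISSES = 7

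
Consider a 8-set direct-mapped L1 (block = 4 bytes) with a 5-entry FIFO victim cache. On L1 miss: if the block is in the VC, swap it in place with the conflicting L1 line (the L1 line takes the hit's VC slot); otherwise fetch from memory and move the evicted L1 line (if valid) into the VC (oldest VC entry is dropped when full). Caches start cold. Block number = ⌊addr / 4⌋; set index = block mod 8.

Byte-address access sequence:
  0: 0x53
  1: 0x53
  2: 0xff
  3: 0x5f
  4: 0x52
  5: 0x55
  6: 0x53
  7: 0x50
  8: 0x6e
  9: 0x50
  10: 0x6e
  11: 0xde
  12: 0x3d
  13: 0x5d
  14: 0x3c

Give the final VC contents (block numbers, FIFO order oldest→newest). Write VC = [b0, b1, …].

0: 0x53 (blk 20, set 4) → MISS  vc=[]
1: 0x53 (blk 20, set 4) → L1-HIT  vc=[]
2: 0xff (blk 63, set 7) → MISS  vc=[]
3: 0x5f (blk 23, set 7) → MISS  vc=[63]
4: 0x52 (blk 20, set 4) → L1-HIT  vc=[63]
5: 0x55 (blk 21, set 5) → MISS  vc=[63]
6: 0x53 (blk 20, set 4) → L1-HIT  vc=[63]
7: 0x50 (blk 20, set 4) → L1-HIT  vc=[63]
8: 0x6e (blk 27, set 3) → MISS  vc=[63]
9: 0x50 (blk 20, set 4) → L1-HIT  vc=[63]
10: 0x6e (blk 27, set 3) → L1-HIT  vc=[63]
11: 0xde (blk 55, set 7) → MISS  vc=[63, 23]
12: 0x3d (blk 15, set 7) → MISS  vc=[63, 23, 55]
13: 0x5d (blk 23, set 7) → VC-HIT  vc=[63, 15, 55]
14: 0x3c (blk 15, set 7) → VC-HIT  vc=[63, 23, 55]

VC = [63, 23, 55]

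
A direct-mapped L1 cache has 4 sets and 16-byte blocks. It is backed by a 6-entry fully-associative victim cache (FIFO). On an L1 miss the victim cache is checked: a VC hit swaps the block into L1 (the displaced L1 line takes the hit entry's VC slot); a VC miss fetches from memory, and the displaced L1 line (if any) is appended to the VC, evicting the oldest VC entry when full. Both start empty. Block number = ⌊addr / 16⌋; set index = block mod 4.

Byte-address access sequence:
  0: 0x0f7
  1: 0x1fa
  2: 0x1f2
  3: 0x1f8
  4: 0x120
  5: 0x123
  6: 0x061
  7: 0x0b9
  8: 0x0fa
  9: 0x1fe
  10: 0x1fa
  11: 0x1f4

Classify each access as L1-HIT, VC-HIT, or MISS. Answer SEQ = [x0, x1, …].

SEQ = [MISS, MISS, L1-HIT, L1-HIT, MISS, L1-HIT, MISS, MISS, VC-HIT, VC-HIT, L1-HIT, L1-HIT]

0: 0xf7 (blk 15, set 3) → MISS  vc=[]
1: 0x1fa (blk 31, set 3) → MISS  vc=[15]
2: 0x1f2 (blk 31, set 3) → L1-HIT  vc=[15]
3: 0x1f8 (blk 31, set 3) → L1-HIT  vc=[15]
4: 0x120 (blk 18, set 2) → MISS  vc=[15]
5: 0x123 (blk 18, set 2) → L1-HIT  vc=[15]
6: 0x61 (blk 6, set 2) → MISS  vc=[15, 18]
7: 0xb9 (blk 11, set 3) → MISS  vc=[15, 18, 31]
8: 0xfa (blk 15, set 3) → VC-HIT  vc=[11, 18, 31]
9: 0x1fe (blk 31, set 3) → VC-HIT  vc=[11, 18, 15]
10: 0x1fa (blk 31, set 3) → L1-HIT  vc=[11, 18, 15]
11: 0x1f4 (blk 31, set 3) → L1-HIT  vc=[11, 18, 15]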